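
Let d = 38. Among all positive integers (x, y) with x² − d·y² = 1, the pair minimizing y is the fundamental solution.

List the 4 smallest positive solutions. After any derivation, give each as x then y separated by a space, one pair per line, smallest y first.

37 6
2737 444
202501 32850
14982337 2430456

√38 = [6; 6,12, …], period ℓ=2 (even) → k=1
i=0: a=6 ⇒ p=6, q=1
i=1: a=6 ⇒ p=37, q=6
→ (37, 6).  Check: 37²=1369, 38·6²=1368, difference 1.
k=2:  x_2 = 37·37+38·6·6 = 2737,  y_2 = 37·6+6·37 = 444
k=3:  x_3 = 37·2737+38·6·444 = 202501,  y_3 = 37·444+6·2737 = 32850
k=4:  x_4 = 37·202501+38·6·32850 = 14982337,  y_4 = 37·32850+6·202501 = 2430456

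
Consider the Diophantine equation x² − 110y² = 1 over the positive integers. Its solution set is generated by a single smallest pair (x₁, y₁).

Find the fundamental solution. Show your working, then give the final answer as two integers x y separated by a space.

21 2

√110 = [10; 2,20, …], period ℓ=2 (even) → k=1
step 0: (10, 1)  from 10·(1,0) + (0,1)
step 1: (21, 2)  from 2·(10,1) + (1,0)
fundamental: x₁=21, y₁=2  (since 441 − 110·4 = 1)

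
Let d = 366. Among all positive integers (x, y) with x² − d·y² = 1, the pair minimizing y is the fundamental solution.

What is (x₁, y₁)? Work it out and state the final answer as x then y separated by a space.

[19; 7,1,1,1,2,12,2,1,1,1,7,38] for √366; ℓ=12 ⇒ convergent index 11
i=0: a=19 ⇒ p=19, q=1
i=1: a=7 ⇒ p=134, q=7
i=2: a=1 ⇒ p=153, q=8
i=3: a=1 ⇒ p=287, q=15
i=4: a=1 ⇒ p=440, q=23
i=5: a=2 ⇒ p=1167, q=61
i=6: a=12 ⇒ p=14444, q=755
i=7: a=2 ⇒ p=30055, q=1571
i=8: a=1 ⇒ p=44499, q=2326
i=9: a=1 ⇒ p=74554, q=3897
i=10: a=1 ⇒ p=119053, q=6223
i=11: a=7 ⇒ p=907925, q=47458
(x₁, y₁) = (907925, 47458);  907925² − 366·47458² = 1 ✓

907925 47458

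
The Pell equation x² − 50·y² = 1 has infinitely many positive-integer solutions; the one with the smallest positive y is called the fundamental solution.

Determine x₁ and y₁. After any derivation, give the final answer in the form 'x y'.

99 14

√50 → a₀=7, period (14); ℓ=1 odd so k=1
k=0  a_k=7  p_k/q_k = 7/1
k=1  a_k=14  p_k/q_k = 99/14
fundamental: x₁=99, y₁=14  (since 9801 − 50·196 = 1)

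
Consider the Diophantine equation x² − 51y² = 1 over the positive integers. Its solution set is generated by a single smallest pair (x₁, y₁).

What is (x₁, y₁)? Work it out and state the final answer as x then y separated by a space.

50 7

√51 = [7; 7,14, …], period ℓ=2 (even) → k=1
i=0: a=7 ⇒ p=7, q=1
i=1: a=7 ⇒ p=50, q=7
(x₁, y₁) = (50, 7);  50² − 51·7² = 1 ✓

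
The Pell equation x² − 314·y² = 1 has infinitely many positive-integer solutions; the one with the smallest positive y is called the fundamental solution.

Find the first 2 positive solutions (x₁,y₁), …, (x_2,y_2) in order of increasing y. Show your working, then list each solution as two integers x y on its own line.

[17; 1,2,1,1,2,1,34] for √314; ℓ=7 ⇒ convergent index 13
i=0: a=17 ⇒ p=17, q=1
i=1: a=1 ⇒ p=18, q=1
i=2: a=2 ⇒ p=53, q=3
…
i=6: a=1 ⇒ p=443, q=25
…
i=12: a=2 ⇒ p=282617, q=15949
i=13: a=1 ⇒ p=392499, q=22150
→ (392499, 22150).  Check: 392499²=154055465001, 314·22150²=154055465000, difference 1.
n=2: (392499,22150)∘(392499,22150) = (392499·392499+314·22150·22150, 392499·22150+22150·392499) = (308110930001,17387705700)

392499 22150
308110930001 17387705700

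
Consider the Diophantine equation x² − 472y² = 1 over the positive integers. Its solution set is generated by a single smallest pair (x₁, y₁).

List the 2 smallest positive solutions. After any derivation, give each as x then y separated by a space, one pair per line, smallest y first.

306917 14127
188396089777 8671632918

√472 → a₀=21, period (1,2,1,1,1,…,2,1,42); ℓ=14 even so k=13
a_0=21:  p_0=21·1+0=21,  q_0=21·0+1=1
a_1=1:  p_1=1·21+1=22,  q_1=1·1+0=1
a_2=2:  p_2=2·22+21=65,  q_2=2·1+1=3
a_3=1:  p_3=1·65+22=87,  q_3=1·3+1=4
a_4=1:  p_4=1·87+65=152,  q_4=1·4+3=7
a_5=1:  p_5=1·152+87=239,  q_5=1·7+4=11
a_6=4:  p_6=4·239+152=1108,  q_6=4·11+7=51
a_7=5:  p_7=5·1108+239=5779,  q_7=5·51+11=266
…
a_9=1:  p_9=1·24224+5779=30003,  q_9=1·1115+266=1381
…
a_11=1:  p_11=1·54227+30003=84230,  q_11=1·2496+1381=3877
a_12=2:  p_12=2·84230+54227=222687,  q_12=2·3877+2496=10250
a_13=1:  p_13=1·222687+84230=306917,  q_13=1·10250+3877=14127
→ (306917, 14127).  Check: 306917²=94198044889, 472·14127²=94198044888, difference 1.
n=2: (306917,14127)∘(306917,14127) = (306917·306917+472·14127·14127, 306917·14127+14127·306917) = (188396089777,8671632918)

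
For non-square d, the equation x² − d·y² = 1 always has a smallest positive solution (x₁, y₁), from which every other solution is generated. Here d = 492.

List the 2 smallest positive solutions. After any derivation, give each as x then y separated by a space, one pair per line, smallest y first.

[22; 5,1,1,10,1,1,5,44] for √492; ℓ=8 ⇒ convergent index 7
i=0: a=22 ⇒ p=22, q=1
i=1: a=5 ⇒ p=111, q=5
…
i=3: a=1 ⇒ p=244, q=11
i=4: a=10 ⇒ p=2573, q=116
…
i=6: a=1 ⇒ p=5390, q=243
i=7: a=5 ⇒ p=29767, q=1342
→ (29767, 1342).  Check: 29767²=886074289, 492·1342²=886074288, difference 1.
(x_2, y_2) = (29767·29767 + 492·1342·1342, 29767·1342 + 1342·29767) = (1772148577, 79894628)

29767 1342
1772148577 79894628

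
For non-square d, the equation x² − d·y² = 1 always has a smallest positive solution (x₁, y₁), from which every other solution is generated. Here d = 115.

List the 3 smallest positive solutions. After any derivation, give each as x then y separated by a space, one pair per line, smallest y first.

√115 = [10; 1,2,1,1,1,1,1,2,1,20, …], period ℓ=10 (even) → k=9
i=0: a=10 ⇒ p=10, q=1
…
i=2: a=2 ⇒ p=32, q=3
i=3: a=1 ⇒ p=43, q=4
…
i=6: a=1 ⇒ p=193, q=18
i=7: a=1 ⇒ p=311, q=29
i=8: a=2 ⇒ p=815, q=76
i=9: a=1 ⇒ p=1126, q=105
(x₁, y₁) = (1126, 105);  1126² − 115·105² = 1 ✓
(x_2, y_2) = (1126·1126 + 115·105·105, 1126·105 + 105·1126) = (2535751, 236460)
(x_3, y_3) = (1126·2535751 + 115·105·236460, 1126·236460 + 105·2535751) = (5710510126, 532507815)

1126 105
2535751 236460
5710510126 532507815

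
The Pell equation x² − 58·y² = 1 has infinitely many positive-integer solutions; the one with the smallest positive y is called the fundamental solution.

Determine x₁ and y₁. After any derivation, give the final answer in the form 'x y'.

√58 = [7; 1,1,1,1,1,1,14, …], period ℓ=7 (odd) → k=13
i=0: a=7 ⇒ p=7, q=1
…
i=7: a=14 ⇒ p=1447, q=190
…
i=9: a=1 ⇒ p=2993, q=393
…
i=11: a=1 ⇒ p=7532, q=989
i=12: a=1 ⇒ p=12071, q=1585
i=13: a=1 ⇒ p=19603, q=2574
→ (19603, 2574).  Check: 19603²=384277609, 58·2574²=384277608, difference 1.

19603 2574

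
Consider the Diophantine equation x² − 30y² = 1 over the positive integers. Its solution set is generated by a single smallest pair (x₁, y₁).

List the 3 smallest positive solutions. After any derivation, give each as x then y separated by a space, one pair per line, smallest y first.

√30 = [5; 2,10, …], period ℓ=2 (even) → k=1
step 0: (5, 1)  from 5·(1,0) + (0,1)
step 1: (11, 2)  from 2·(5,1) + (1,0)
(x₁, y₁) = (11, 2);  11² − 30·2² = 1 ✓
k=2:  x_2 = 11·11+30·2·2 = 241,  y_2 = 11·2+2·11 = 44
k=3:  x_3 = 11·241+30·2·44 = 5291,  y_3 = 11·44+2·241 = 966

11 2
241 44
5291 966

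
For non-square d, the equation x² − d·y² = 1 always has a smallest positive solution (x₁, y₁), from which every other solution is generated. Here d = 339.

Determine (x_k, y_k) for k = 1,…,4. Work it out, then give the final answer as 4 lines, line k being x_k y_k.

√339 = [18; 2,2,2,1,17,1,2,2,2,36, …], period ℓ=10 (even) → k=9
step 0: (18, 1)  from 18·(1,0) + (0,1)
…
step 2: (92, 5)  from 2·(37,2) + (18,1)
…
step 7: (17252, 937)  from 2·(5855,318) + (5542,301)
step 8: (40359, 2192)  from 2·(17252,937) + (5855,318)
step 9: (97970, 5321)  from 2·(40359,2192) + (17252,937)
fundamental: x₁=97970, y₁=5321  (since 9598120900 − 339·28313041 = 1)
k=2:  x_2 = 97970·97970+339·5321·5321 = 19196241799,  y_2 = 97970·5321+5321·97970 = 1042596740
k=3:  x_3 = 97970·19196241799+339·5321·1042596740 = 3761311617998090,  y_3 = 97970·1042596740+5321·19196241799 = 204286405230279
k=4:  x_4 = 97970·3761311617998090+339·5321·204286405230279 = 736991398411349512801,  y_4 = 97970·204286405230279+5321·3761311617998090 = 40027878239778270520

97970 5321
19196241799 1042596740
3761311617998090 204286405230279
736991398411349512801 40027878239778270520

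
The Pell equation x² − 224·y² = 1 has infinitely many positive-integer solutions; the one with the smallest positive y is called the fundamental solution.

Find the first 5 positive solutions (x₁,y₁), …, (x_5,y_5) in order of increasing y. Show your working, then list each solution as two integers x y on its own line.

15 1
449 30
13455 899
403201 26940
12082575 807301

√224 = [14; 1,28, …], period ℓ=2 (even) → k=1
k=0  a_k=14  p_k/q_k = 14/1
k=1  a_k=1  p_k/q_k = 15/1
fundamental: x₁=15, y₁=1  (since 225 − 224·1 = 1)
n=2: (15,1)∘(15,1) = (15·15+224·1·1, 15·1+1·15) = (449,30)
n=3: (449,30)∘(15,1) = (15·449+224·1·30, 15·30+1·449) = (13455,899)
n=4: (13455,899)∘(15,1) = (15·13455+224·1·899, 15·899+1·13455) = (403201,26940)
n=5: (403201,26940)∘(15,1) = (15·403201+224·1·26940, 15·26940+1·403201) = (12082575,807301)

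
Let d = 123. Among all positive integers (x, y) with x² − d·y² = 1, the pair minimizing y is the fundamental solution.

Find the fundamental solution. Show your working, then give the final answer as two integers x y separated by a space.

122 11

d=123: √d = [11; 11,22] (ℓ=2, even), read p_1/q_1
k=0  a_k=11  p_k/q_k = 11/1
k=1  a_k=11  p_k/q_k = 122/11
fundamental: x₁=122, y₁=11  (since 14884 − 123·121 = 1)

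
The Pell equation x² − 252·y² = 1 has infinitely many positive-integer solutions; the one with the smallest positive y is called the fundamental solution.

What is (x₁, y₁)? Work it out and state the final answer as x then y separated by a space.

127 8

d=252: √d = [15; 1,6,1,30] (ℓ=4, even), read p_3/q_3
step 0: (15, 1)  from 15·(1,0) + (0,1)
step 1: (16, 1)  from 1·(15,1) + (1,0)
step 2: (111, 7)  from 6·(16,1) + (15,1)
step 3: (127, 8)  from 1·(111,7) + (16,1)
fundamental: x₁=127, y₁=8  (since 16129 − 252·64 = 1)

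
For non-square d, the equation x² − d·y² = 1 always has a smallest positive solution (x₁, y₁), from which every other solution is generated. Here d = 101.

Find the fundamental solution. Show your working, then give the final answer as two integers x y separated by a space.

201 20

√101 = [10; 20, …], period ℓ=1 (odd) → k=1
i=0: a=10 ⇒ p=10, q=1
i=1: a=20 ⇒ p=201, q=20
→ (201, 20).  Check: 201²=40401, 101·20²=40400, difference 1.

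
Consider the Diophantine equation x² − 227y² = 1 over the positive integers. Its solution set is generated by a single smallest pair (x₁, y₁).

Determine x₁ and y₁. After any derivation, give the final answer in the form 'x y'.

226 15

d=227: √d = [15; 15,30] (ℓ=2, even), read p_1/q_1
step 0: (15, 1)  from 15·(1,0) + (0,1)
step 1: (226, 15)  from 15·(15,1) + (1,0)
→ (226, 15).  Check: 226²=51076, 227·15²=51075, difference 1.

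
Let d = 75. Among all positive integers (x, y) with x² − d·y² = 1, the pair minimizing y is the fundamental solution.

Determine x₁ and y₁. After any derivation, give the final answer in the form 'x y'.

26 3

√75 = [8; 1,1,1,16, …], period ℓ=4 (even) → k=3
k=0  a_k=8  p_k/q_k = 8/1
k=1  a_k=1  p_k/q_k = 9/1
k=2  a_k=1  p_k/q_k = 17/2
k=3  a_k=1  p_k/q_k = 26/3
fundamental: x₁=26, y₁=3  (since 676 − 75·9 = 1)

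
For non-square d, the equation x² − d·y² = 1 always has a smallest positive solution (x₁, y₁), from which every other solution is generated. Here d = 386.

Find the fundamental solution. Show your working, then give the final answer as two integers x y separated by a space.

111555 5678

[19; 1,1,1,4,1,18,1,4,1,1,1,38] for √386; ℓ=12 ⇒ convergent index 11
a_0=19:  p_0=19·1+0=19,  q_0=19·0+1=1
a_1=1:  p_1=1·19+1=20,  q_1=1·1+0=1
a_2=1:  p_2=1·20+19=39,  q_2=1·1+1=2
a_3=1:  p_3=1·39+20=59,  q_3=1·2+1=3
a_4=4:  p_4=4·59+39=275,  q_4=4·3+2=14
a_5=1:  p_5=1·275+59=334,  q_5=1·14+3=17
a_6=18:  p_6=18·334+275=6287,  q_6=18·17+14=320
…
a_8=4:  p_8=4·6621+6287=32771,  q_8=4·337+320=1668
…
a_10=1:  p_10=1·39392+32771=72163,  q_10=1·2005+1668=3673
a_11=1:  p_11=1·72163+39392=111555,  q_11=1·3673+2005=5678
fundamental: x₁=111555, y₁=5678  (since 12444518025 − 386·32239684 = 1)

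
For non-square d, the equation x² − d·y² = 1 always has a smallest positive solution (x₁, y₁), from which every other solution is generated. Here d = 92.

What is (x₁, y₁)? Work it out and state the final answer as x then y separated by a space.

√92 → a₀=9, period (1,1,2,4,2,1,1,18); ℓ=8 even so k=7
step 0: (9, 1)  from 9·(1,0) + (0,1)
…
step 4: (211, 22)  from 4·(48,5) + (19,2)
…
step 6: (681, 71)  from 1·(470,49) + (211,22)
step 7: (1151, 120)  from 1·(681,71) + (470,49)
(x₁, y₁) = (1151, 120);  1151² − 92·120² = 1 ✓

1151 120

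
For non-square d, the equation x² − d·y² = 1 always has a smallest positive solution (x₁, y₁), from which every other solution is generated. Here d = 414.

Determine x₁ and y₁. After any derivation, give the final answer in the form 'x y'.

24335 1196

√414 = [20; 2,1,7,2,7,1,2,40, …], period ℓ=8 (even) → k=7
step 0: (20, 1)  from 20·(1,0) + (0,1)
step 1: (41, 2)  from 2·(20,1) + (1,0)
step 2: (61, 3)  from 1·(41,2) + (20,1)
step 3: (468, 23)  from 7·(61,3) + (41,2)
step 4: (997, 49)  from 2·(468,23) + (61,3)
…
step 6: (8444, 415)  from 1·(7447,366) + (997,49)
step 7: (24335, 1196)  from 2·(8444,415) + (7447,366)
→ (24335, 1196).  Check: 24335²=592192225, 414·1196²=592192224, difference 1.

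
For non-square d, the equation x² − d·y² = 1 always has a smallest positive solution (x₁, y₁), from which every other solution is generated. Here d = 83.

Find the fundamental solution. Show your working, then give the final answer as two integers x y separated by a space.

√83 → a₀=9, period (9,18); ℓ=2 even so k=1
step 0: (9, 1)  from 9·(1,0) + (0,1)
step 1: (82, 9)  from 9·(9,1) + (1,0)
(x₁, y₁) = (82, 9);  82² − 83·9² = 1 ✓

82 9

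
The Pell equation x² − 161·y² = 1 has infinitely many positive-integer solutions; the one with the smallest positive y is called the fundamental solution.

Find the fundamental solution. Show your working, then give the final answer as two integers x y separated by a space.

11775 928

[12; 1,2,4,1,2,1,4,2,1,24] for √161; ℓ=10 ⇒ convergent index 9
k=0  a_k=12  p_k/q_k = 12/1
…
k=4  a_k=1  p_k/q_k = 203/16
k=5  a_k=2  p_k/q_k = 571/45
…
k=8  a_k=2  p_k/q_k = 8108/639
k=9  a_k=1  p_k/q_k = 11775/928
(x₁, y₁) = (11775, 928);  11775² − 161·928² = 1 ✓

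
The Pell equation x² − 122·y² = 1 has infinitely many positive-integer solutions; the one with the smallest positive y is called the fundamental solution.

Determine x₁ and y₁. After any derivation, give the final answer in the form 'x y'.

243 22

[11; 22] for √122; ℓ=1 ⇒ convergent index 1
step 0: (11, 1)  from 11·(1,0) + (0,1)
step 1: (243, 22)  from 22·(11,1) + (1,0)
(x₁, y₁) = (243, 22);  243² − 122·22² = 1 ✓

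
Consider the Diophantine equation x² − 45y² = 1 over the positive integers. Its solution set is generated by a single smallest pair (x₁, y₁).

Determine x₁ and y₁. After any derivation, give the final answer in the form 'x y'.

√45 = [6; 1,2,2,2,1,12, …], period ℓ=6 (even) → k=5
a_0=6:  p_0=6·1+0=6,  q_0=6·0+1=1
…
a_3=2:  p_3=2·20+7=47,  q_3=2·3+1=7
a_4=2:  p_4=2·47+20=114,  q_4=2·7+3=17
a_5=1:  p_5=1·114+47=161,  q_5=1·17+7=24
(x₁, y₁) = (161, 24);  161² − 45·24² = 1 ✓

161 24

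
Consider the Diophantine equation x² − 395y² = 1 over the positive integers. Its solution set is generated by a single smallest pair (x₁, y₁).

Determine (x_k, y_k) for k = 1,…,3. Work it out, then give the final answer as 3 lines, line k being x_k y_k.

√395 → a₀=19, period (1,6,1,38); ℓ=4 even so k=3
a_0=19:  p_0=19·1+0=19,  q_0=19·0+1=1
…
a_2=6:  p_2=6·20+19=139,  q_2=6·1+1=7
a_3=1:  p_3=1·139+20=159,  q_3=1·7+1=8
→ (159, 8).  Check: 159²=25281, 395·8²=25280, difference 1.
(x_2, y_2) = (159·159 + 395·8·8, 159·8 + 8·159) = (50561, 2544)
(x_3, y_3) = (159·50561 + 395·8·2544, 159·2544 + 8·50561) = (16078239, 808984)

159 8
50561 2544
16078239 808984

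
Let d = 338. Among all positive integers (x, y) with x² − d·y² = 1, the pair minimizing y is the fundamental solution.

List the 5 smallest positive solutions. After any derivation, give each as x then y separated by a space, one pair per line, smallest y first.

d=338: √d = [18; 2,1,1,2,36] (ℓ=5, odd), read p_9/q_9
a_0=18:  p_0=18·1+0=18,  q_0=18·0+1=1
a_1=2:  p_1=2·18+1=37,  q_1=2·1+0=2
…
a_5=36:  p_5=36·239+92=8696,  q_5=36·13+5=473
…
a_8=1:  p_8=1·26327+17631=43958,  q_8=1·1432+959=2391
a_9=2:  p_9=2·43958+26327=114243,  q_9=2·2391+1432=6214
→ (114243, 6214).  Check: 114243²=13051463049, 338·6214²=13051463048, difference 1.
k=2:  x_2 = 114243·114243+338·6214·6214 = 26102926097,  y_2 = 114243·6214+6214·114243 = 1419812004
k=3:  x_3 = 114243·26102926097+338·6214·1419812004 = 5964153172084899,  y_3 = 114243·1419812004+6214·26102926097 = 324407165539730
k=4:  x_4 = 114243·5964153172084899+338·6214·324407165539730 = 1362725501650887306817,  y_4 = 114243·324407165539730+6214·5964153172084899 = 74122495624090936776
k=5:  x_5 = 114243·1362725501650887306817+338·6214·74122495624090936776 = 311363698964240484013304163,  y_5 = 114243·74122495624090936776+6214·1362725501650887306817 = 16935952534841634614661406

114243 6214
26102926097 1419812004
5964153172084899 324407165539730
1362725501650887306817 74122495624090936776
311363698964240484013304163 16935952534841634614661406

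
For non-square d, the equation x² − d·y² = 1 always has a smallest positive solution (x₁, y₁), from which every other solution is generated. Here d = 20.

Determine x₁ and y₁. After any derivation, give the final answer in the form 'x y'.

9 2

√20 = [4; 2,8, …], period ℓ=2 (even) → k=1
step 0: (4, 1)  from 4·(1,0) + (0,1)
step 1: (9, 2)  from 2·(4,1) + (1,0)
→ (9, 2).  Check: 9²=81, 20·2²=80, difference 1.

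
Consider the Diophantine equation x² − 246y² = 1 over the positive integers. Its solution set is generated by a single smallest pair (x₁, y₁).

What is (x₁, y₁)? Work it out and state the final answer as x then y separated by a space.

88805 5662

[15; 1,2,5,1,14,1,5,2,1,30] for √246; ℓ=10 ⇒ convergent index 9
a_0=15:  p_0=15·1+0=15,  q_0=15·0+1=1
a_1=1:  p_1=1·15+1=16,  q_1=1·1+0=1
a_2=2:  p_2=2·16+15=47,  q_2=2·1+1=3
…
a_5=14:  p_5=14·298+251=4423,  q_5=14·19+16=282
a_6=1:  p_6=1·4423+298=4721,  q_6=1·282+19=301
…
a_8=2:  p_8=2·28028+4721=60777,  q_8=2·1787+301=3875
a_9=1:  p_9=1·60777+28028=88805,  q_9=1·3875+1787=5662
→ (88805, 5662).  Check: 88805²=7886328025, 246·5662²=7886328024, difference 1.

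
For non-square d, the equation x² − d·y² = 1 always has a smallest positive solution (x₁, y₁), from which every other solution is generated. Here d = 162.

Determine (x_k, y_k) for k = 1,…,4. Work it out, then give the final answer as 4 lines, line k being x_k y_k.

19601 1540
768398401 60371080
30122754096401 2366667076620
1180872205318713601 92778082677286160

d=162: √d = [12; 1,2,1,2,12,2,1,2,1,24] (ℓ=10, even), read p_9/q_9
k=0  a_k=12  p_k/q_k = 12/1
…
k=2  a_k=2  p_k/q_k = 38/3
k=3  a_k=1  p_k/q_k = 51/4
k=4  a_k=2  p_k/q_k = 140/11
…
k=6  a_k=2  p_k/q_k = 3602/283
…
k=8  a_k=2  p_k/q_k = 14268/1121
k=9  a_k=1  p_k/q_k = 19601/1540
fundamental: x₁=19601, y₁=1540  (since 384199201 − 162·2371600 = 1)
(x_2, y_2) = (19601·19601 + 162·1540·1540, 19601·1540 + 1540·19601) = (768398401, 60371080)
(x_3, y_3) = (19601·768398401 + 162·1540·60371080, 19601·60371080 + 1540·768398401) = (30122754096401, 2366667076620)
(x_4, y_4) = (19601·30122754096401 + 162·1540·2366667076620, 19601·2366667076620 + 1540·30122754096401) = (1180872205318713601, 92778082677286160)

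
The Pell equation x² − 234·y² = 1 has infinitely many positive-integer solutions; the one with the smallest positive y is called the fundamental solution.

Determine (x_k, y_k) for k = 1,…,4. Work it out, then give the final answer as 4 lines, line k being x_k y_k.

5201 340
54100801 3536680
562756526801 36788545020
5853793337683201 382674441761360

d=234: √d = [15; 3,2,1,2,1,2,3,30] (ℓ=8, even), read p_7/q_7
i=0: a=15 ⇒ p=15, q=1
i=1: a=3 ⇒ p=46, q=3
…
i=3: a=1 ⇒ p=153, q=10
i=4: a=2 ⇒ p=413, q=27
i=5: a=1 ⇒ p=566, q=37
i=6: a=2 ⇒ p=1545, q=101
i=7: a=3 ⇒ p=5201, q=340
→ (5201, 340).  Check: 5201²=27050401, 234·340²=27050400, difference 1.
(x_2, y_2) = (5201·5201 + 234·340·340, 5201·340 + 340·5201) = (54100801, 3536680)
(x_3, y_3) = (5201·54100801 + 234·340·3536680, 5201·3536680 + 340·54100801) = (562756526801, 36788545020)
(x_4, y_4) = (5201·562756526801 + 234·340·36788545020, 5201·36788545020 + 340·562756526801) = (5853793337683201, 382674441761360)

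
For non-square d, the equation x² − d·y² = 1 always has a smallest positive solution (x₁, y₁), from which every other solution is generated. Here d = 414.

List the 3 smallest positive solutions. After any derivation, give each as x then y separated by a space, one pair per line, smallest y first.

24335 1196
1184384449 58209320
57643991108495 2833047603204

d=414: √d = [20; 2,1,7,2,7,1,2,40] (ℓ=8, even), read p_7/q_7
a_0=20:  p_0=20·1+0=20,  q_0=20·0+1=1
a_1=2:  p_1=2·20+1=41,  q_1=2·1+0=2
…
a_6=1:  p_6=1·7447+997=8444,  q_6=1·366+49=415
a_7=2:  p_7=2·8444+7447=24335,  q_7=2·415+366=1196
→ (24335, 1196).  Check: 24335²=592192225, 414·1196²=592192224, difference 1.
k=2:  x_2 = 24335·24335+414·1196·1196 = 1184384449,  y_2 = 24335·1196+1196·24335 = 58209320
k=3:  x_3 = 24335·1184384449+414·1196·58209320 = 57643991108495,  y_3 = 24335·58209320+1196·1184384449 = 2833047603204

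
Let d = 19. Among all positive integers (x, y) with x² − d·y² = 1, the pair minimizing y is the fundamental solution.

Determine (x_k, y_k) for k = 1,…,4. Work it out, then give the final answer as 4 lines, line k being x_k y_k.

170 39
57799 13260
19651490 4508361
6681448801 1532829480

d=19: √d = [4; 2,1,3,1,2,8] (ℓ=6, even), read p_5/q_5
k=0  a_k=4  p_k/q_k = 4/1
…
k=2  a_k=1  p_k/q_k = 13/3
…
k=4  a_k=1  p_k/q_k = 61/14
k=5  a_k=2  p_k/q_k = 170/39
fundamental: x₁=170, y₁=39  (since 28900 − 19·1521 = 1)
(x_2, y_2) = (170·170 + 19·39·39, 170·39 + 39·170) = (57799, 13260)
(x_3, y_3) = (170·57799 + 19·39·13260, 170·13260 + 39·57799) = (19651490, 4508361)
(x_4, y_4) = (170·19651490 + 19·39·4508361, 170·4508361 + 39·19651490) = (6681448801, 1532829480)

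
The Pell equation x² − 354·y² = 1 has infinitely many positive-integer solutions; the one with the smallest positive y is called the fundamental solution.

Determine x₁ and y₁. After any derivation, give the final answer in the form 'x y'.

258065 13716

√354 → a₀=18, period (1,4,2,2,18,2,2,4,1,36); ℓ=10 even so k=9
k=0  a_k=18  p_k/q_k = 18/1
…
k=2  a_k=4  p_k/q_k = 94/5
k=3  a_k=2  p_k/q_k = 207/11
…
k=7  a_k=2  p_k/q_k = 47771/2539
k=8  a_k=4  p_k/q_k = 210294/11177
k=9  a_k=1  p_k/q_k = 258065/13716
(x₁, y₁) = (258065, 13716);  258065² − 354·13716² = 1 ✓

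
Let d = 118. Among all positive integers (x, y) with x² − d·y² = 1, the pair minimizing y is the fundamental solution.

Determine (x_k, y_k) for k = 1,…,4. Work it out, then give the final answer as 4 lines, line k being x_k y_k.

d=118: √d = [10; 1,6,3,2,10,2,3,6,1,20] (ℓ=10, even), read p_9/q_9
step 0: (10, 1)  from 10·(1,0) + (0,1)
step 1: (11, 1)  from 1·(10,1) + (1,0)
…
step 8: (264802, 24377)  from 6·(42115,3877) + (12112,1115)
step 9: (306917, 28254)  from 1·(264802,24377) + (42115,3877)
(x₁, y₁) = (306917, 28254);  306917² − 118·28254² = 1 ✓
n=2: (306917,28254)∘(306917,28254) = (306917·306917+118·28254·28254, 306917·28254+28254·306917) = (188396089777,17343265836)
n=3: (188396089777,17343265836)∘(306917,28254) = (306917·188396089777+118·28254·17343265836, 306917·17343265836+28254·188396089777) = (115643925371868101,10645886241146970)
n=4: (115643925371868101,10645886241146970)∘(306917,28254) = (306917·115643925371868101+118·28254·10645886241146970, 306917·10645886241146970+28254·115643925371868101) = (70986173286526887819457,6534806934930865917144)

306917 28254
188396089777 17343265836
115643925371868101 10645886241146970
70986173286526887819457 6534806934930865917144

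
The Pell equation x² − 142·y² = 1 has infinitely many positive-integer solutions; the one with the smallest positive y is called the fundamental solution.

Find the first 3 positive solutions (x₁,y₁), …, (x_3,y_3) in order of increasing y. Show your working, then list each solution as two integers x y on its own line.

d=142: √d = [11; 1,10,1,22] (ℓ=4, even), read p_3/q_3
step 0: (11, 1)  from 11·(1,0) + (0,1)
step 1: (12, 1)  from 1·(11,1) + (1,0)
step 2: (131, 11)  from 10·(12,1) + (11,1)
step 3: (143, 12)  from 1·(131,11) + (12,1)
(x₁, y₁) = (143, 12);  143² − 142·12² = 1 ✓
n=2: (143,12)∘(143,12) = (143·143+142·12·12, 143·12+12·143) = (40897,3432)
n=3: (40897,3432)∘(143,12) = (143·40897+142·12·3432, 143·3432+12·40897) = (11696399,981540)

143 12
40897 3432
11696399 981540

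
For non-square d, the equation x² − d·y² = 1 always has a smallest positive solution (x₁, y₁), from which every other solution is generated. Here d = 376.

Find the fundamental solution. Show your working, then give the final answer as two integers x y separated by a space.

√376 = [19; 2,1,1,3,1,…,1,2,38, …], period ℓ=16 (even) → k=15
a_0=19:  p_0=19·1+0=19,  q_0=19·0+1=1
…
a_2=1:  p_2=1·39+19=58,  q_2=1·2+1=3
a_3=1:  p_3=1·58+39=97,  q_3=1·3+2=5
a_4=3:  p_4=3·97+58=349,  q_4=3·5+3=18
a_5=1:  p_5=1·349+97=446,  q_5=1·18+5=23
…
a_7=2:  p_7=2·1241+446=2928,  q_7=2·64+23=151
a_8=4:  p_8=4·2928+1241=12953,  q_8=4·151+64=668
…
a_10=2:  p_10=2·28834+12953=70621,  q_10=2·1487+668=3642
a_11=1:  p_11=1·70621+28834=99455,  q_11=1·3642+1487=5129
…
a_13=1:  p_13=1·368986+99455=468441,  q_13=1·19029+5129=24158
a_14=1:  p_14=1·468441+368986=837427,  q_14=1·24158+19029=43187
a_15=2:  p_15=2·837427+468441=2143295,  q_15=2·43187+24158=110532
(x₁, y₁) = (2143295, 110532);  2143295² − 376·110532² = 1 ✓

2143295 110532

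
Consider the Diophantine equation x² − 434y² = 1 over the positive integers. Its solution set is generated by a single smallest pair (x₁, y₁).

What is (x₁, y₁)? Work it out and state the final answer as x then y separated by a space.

125 6

√434 → a₀=20, period (1,4,1,40); ℓ=4 even so k=3
step 0: (20, 1)  from 20·(1,0) + (0,1)
…
step 2: (104, 5)  from 4·(21,1) + (20,1)
step 3: (125, 6)  from 1·(104,5) + (21,1)
fundamental: x₁=125, y₁=6  (since 15625 − 434·36 = 1)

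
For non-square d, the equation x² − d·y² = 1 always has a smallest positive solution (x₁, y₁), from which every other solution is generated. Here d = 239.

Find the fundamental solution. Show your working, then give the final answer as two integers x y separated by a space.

6195120 400729

d=239: √d = [15; 2,5,1,2,4,15,4,2,1,5,2,30] (ℓ=12, even), read p_11/q_11
a_0=15:  p_0=15·1+0=15,  q_0=15·0+1=1
…
a_4=2:  p_4=2·201+170=572,  q_4=2·13+11=37
…
a_8=2:  p_8=2·154117+37907=346141,  q_8=2·9969+2452=22390
a_9=1:  p_9=1·346141+154117=500258,  q_9=1·22390+9969=32359
a_10=5:  p_10=5·500258+346141=2847431,  q_10=5·32359+22390=184185
a_11=2:  p_11=2·2847431+500258=6195120,  q_11=2·184185+32359=400729
→ (6195120, 400729).  Check: 6195120²=38379511814400, 239·400729²=38379511814399, difference 1.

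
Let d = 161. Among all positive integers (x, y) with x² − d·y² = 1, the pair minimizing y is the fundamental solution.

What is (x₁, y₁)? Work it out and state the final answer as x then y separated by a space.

d=161: √d = [12; 1,2,4,1,2,1,4,2,1,24] (ℓ=10, even), read p_9/q_9
k=0  a_k=12  p_k/q_k = 12/1
k=1  a_k=1  p_k/q_k = 13/1
…
k=3  a_k=4  p_k/q_k = 165/13
k=4  a_k=1  p_k/q_k = 203/16
…
k=6  a_k=1  p_k/q_k = 774/61
k=7  a_k=4  p_k/q_k = 3667/289
k=8  a_k=2  p_k/q_k = 8108/639
k=9  a_k=1  p_k/q_k = 11775/928
(x₁, y₁) = (11775, 928);  11775² − 161·928² = 1 ✓

11775 928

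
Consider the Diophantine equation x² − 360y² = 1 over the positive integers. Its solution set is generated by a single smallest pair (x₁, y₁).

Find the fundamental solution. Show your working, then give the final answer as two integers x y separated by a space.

19 1

[18; 1,36] for √360; ℓ=2 ⇒ convergent index 1
k=0  a_k=18  p_k/q_k = 18/1
k=1  a_k=1  p_k/q_k = 19/1
→ (19, 1).  Check: 19²=361, 360·1²=360, difference 1.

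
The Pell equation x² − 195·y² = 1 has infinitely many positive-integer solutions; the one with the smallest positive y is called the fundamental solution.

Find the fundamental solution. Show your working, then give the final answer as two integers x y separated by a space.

√195 → a₀=13, period (1,26); ℓ=2 even so k=1
step 0: (13, 1)  from 13·(1,0) + (0,1)
step 1: (14, 1)  from 1·(13,1) + (1,0)
→ (14, 1).  Check: 14²=196, 195·1²=195, difference 1.

14 1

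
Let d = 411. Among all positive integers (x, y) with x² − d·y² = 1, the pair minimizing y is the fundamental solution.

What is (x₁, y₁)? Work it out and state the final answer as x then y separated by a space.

√411 = [20; 3,1,1,1,19,1,1,1,3,40, …], period ℓ=10 (even) → k=9
step 0: (20, 1)  from 20·(1,0) + (0,1)
step 1: (61, 3)  from 3·(20,1) + (1,0)
…
step 5: (4379, 216)  from 19·(223,11) + (142,7)
step 6: (4602, 227)  from 1·(4379,216) + (223,11)
step 7: (8981, 443)  from 1·(4602,227) + (4379,216)
step 8: (13583, 670)  from 1·(8981,443) + (4602,227)
step 9: (49730, 2453)  from 3·(13583,670) + (8981,443)
(x₁, y₁) = (49730, 2453);  49730² − 411·2453² = 1 ✓

49730 2453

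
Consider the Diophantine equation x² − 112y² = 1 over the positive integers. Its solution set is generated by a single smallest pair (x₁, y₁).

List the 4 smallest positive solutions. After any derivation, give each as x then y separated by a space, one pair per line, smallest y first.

127 12
32257 3048
8193151 774180
2081028097 196638672

√112 = [10; 1,1,2,1,1,20, …], period ℓ=6 (even) → k=5
a_0=10:  p_0=10·1+0=10,  q_0=10·0+1=1
…
a_2=1:  p_2=1·11+10=21,  q_2=1·1+1=2
a_3=2:  p_3=2·21+11=53,  q_3=2·2+1=5
a_4=1:  p_4=1·53+21=74,  q_4=1·5+2=7
a_5=1:  p_5=1·74+53=127,  q_5=1·7+5=12
→ (127, 12).  Check: 127²=16129, 112·12²=16128, difference 1.
k=2:  x_2 = 127·127+112·12·12 = 32257,  y_2 = 127·12+12·127 = 3048
k=3:  x_3 = 127·32257+112·12·3048 = 8193151,  y_3 = 127·3048+12·32257 = 774180
k=4:  x_4 = 127·8193151+112·12·774180 = 2081028097,  y_4 = 127·774180+12·8193151 = 196638672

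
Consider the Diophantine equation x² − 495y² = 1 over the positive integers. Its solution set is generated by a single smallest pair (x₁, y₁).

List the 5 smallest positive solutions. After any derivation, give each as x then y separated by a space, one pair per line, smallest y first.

89 4
15841 712
2819609 126732
501874561 22557584
89330852249 4015123220

[22; 4,44] for √495; ℓ=2 ⇒ convergent index 1
k=0  a_k=22  p_k/q_k = 22/1
k=1  a_k=4  p_k/q_k = 89/4
fundamental: x₁=89, y₁=4  (since 7921 − 495·16 = 1)
k=2:  x_2 = 89·89+495·4·4 = 15841,  y_2 = 89·4+4·89 = 712
k=3:  x_3 = 89·15841+495·4·712 = 2819609,  y_3 = 89·712+4·15841 = 126732
k=4:  x_4 = 89·2819609+495·4·126732 = 501874561,  y_4 = 89·126732+4·2819609 = 22557584
k=5:  x_5 = 89·501874561+495·4·22557584 = 89330852249,  y_5 = 89·22557584+4·501874561 = 4015123220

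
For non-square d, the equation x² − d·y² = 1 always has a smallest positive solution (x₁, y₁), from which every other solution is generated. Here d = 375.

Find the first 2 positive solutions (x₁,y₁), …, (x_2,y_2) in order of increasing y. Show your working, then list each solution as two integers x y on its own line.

15124 781
457470751 23623688

d=375: √d = [19; 2,1,2,1,5,1,2,1,2,38] (ℓ=10, even), read p_9/q_9
step 0: (19, 1)  from 19·(1,0) + (0,1)
…
step 7: (4086, 211)  from 2·(1433,74) + (1220,63)
step 8: (5519, 285)  from 1·(4086,211) + (1433,74)
step 9: (15124, 781)  from 2·(5519,285) + (4086,211)
fundamental: x₁=15124, y₁=781  (since 228735376 − 375·609961 = 1)
n=2: (15124,781)∘(15124,781) = (15124·15124+375·781·781, 15124·781+781·15124) = (457470751,23623688)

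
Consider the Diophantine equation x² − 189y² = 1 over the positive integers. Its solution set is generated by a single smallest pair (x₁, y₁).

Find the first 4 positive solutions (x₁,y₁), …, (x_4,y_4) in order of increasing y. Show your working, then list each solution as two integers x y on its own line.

√189 = [13; 1,2,1,26, …], period ℓ=4 (even) → k=3
i=0: a=13 ⇒ p=13, q=1
…
i=2: a=2 ⇒ p=41, q=3
i=3: a=1 ⇒ p=55, q=4
(x₁, y₁) = (55, 4);  55² − 189·4² = 1 ✓
(55+4√189)^2 = 6049 + 440√189
(55+4√189)^3 = 665335 + 48396√189
(55+4√189)^4 = 73180801 + 5323120√189

55 4
6049 440
665335 48396
73180801 5323120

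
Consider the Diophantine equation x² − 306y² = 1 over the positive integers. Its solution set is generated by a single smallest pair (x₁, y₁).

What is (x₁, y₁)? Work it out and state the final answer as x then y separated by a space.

d=306: √d = [17; 2,34] (ℓ=2, even), read p_1/q_1
step 0: (17, 1)  from 17·(1,0) + (0,1)
step 1: (35, 2)  from 2·(17,1) + (1,0)
→ (35, 2).  Check: 35²=1225, 306·2²=1224, difference 1.

35 2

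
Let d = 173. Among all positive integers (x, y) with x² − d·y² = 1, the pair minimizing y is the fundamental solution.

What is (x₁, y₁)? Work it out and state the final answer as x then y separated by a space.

√173 → a₀=13, period (6,1,1,6,26); ℓ=5 odd so k=9
k=0  a_k=13  p_k/q_k = 13/1
k=1  a_k=6  p_k/q_k = 79/6
k=2  a_k=1  p_k/q_k = 92/7
k=3  a_k=1  p_k/q_k = 171/13
k=4  a_k=6  p_k/q_k = 1118/85
…
k=6  a_k=6  p_k/q_k = 176552/13423
k=7  a_k=1  p_k/q_k = 205791/15646
k=8  a_k=1  p_k/q_k = 382343/29069
k=9  a_k=6  p_k/q_k = 2499849/190060
fundamental: x₁=2499849, y₁=190060  (since 6249245022801 − 173·36122803600 = 1)

2499849 190060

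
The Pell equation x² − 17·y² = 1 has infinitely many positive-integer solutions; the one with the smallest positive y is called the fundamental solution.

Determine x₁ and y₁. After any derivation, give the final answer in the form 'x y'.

√17 = [4; 8, …], period ℓ=1 (odd) → k=1
a_0=4:  p_0=4·1+0=4,  q_0=4·0+1=1
a_1=8:  p_1=8·4+1=33,  q_1=8·1+0=8
(x₁, y₁) = (33, 8);  33² − 17·8² = 1 ✓

33 8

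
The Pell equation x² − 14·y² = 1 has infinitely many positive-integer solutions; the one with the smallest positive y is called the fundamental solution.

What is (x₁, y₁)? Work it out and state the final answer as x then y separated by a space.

d=14: √d = [3; 1,2,1,6] (ℓ=4, even), read p_3/q_3
a_0=3:  p_0=3·1+0=3,  q_0=3·0+1=1
a_1=1:  p_1=1·3+1=4,  q_1=1·1+0=1
a_2=2:  p_2=2·4+3=11,  q_2=2·1+1=3
a_3=1:  p_3=1·11+4=15,  q_3=1·3+1=4
(x₁, y₁) = (15, 4);  15² − 14·4² = 1 ✓

15 4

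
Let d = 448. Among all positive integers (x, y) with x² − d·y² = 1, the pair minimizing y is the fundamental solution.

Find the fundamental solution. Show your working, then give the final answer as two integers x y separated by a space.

127 6

[21; 6,42] for √448; ℓ=2 ⇒ convergent index 1
i=0: a=21 ⇒ p=21, q=1
i=1: a=6 ⇒ p=127, q=6
fundamental: x₁=127, y₁=6  (since 16129 − 448·36 = 1)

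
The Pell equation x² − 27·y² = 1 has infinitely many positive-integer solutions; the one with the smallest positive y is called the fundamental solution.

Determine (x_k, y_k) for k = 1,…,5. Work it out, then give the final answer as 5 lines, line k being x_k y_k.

26 5
1351 260
70226 13515
3650401 702520
189750626 36517525

d=27: √d = [5; 5,10] (ℓ=2, even), read p_1/q_1
a_0=5:  p_0=5·1+0=5,  q_0=5·0+1=1
a_1=5:  p_1=5·5+1=26,  q_1=5·1+0=5
fundamental: x₁=26, y₁=5  (since 676 − 27·25 = 1)
(26+5√27)^2 = 1351 + 260√27
(26+5√27)^3 = 70226 + 13515√27
(26+5√27)^4 = 3650401 + 702520√27
(26+5√27)^5 = 189750626 + 36517525√27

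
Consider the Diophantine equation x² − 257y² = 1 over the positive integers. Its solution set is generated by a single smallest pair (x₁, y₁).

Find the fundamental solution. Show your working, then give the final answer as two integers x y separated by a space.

513 32

[16; 32] for √257; ℓ=1 ⇒ convergent index 1
i=0: a=16 ⇒ p=16, q=1
i=1: a=32 ⇒ p=513, q=32
→ (513, 32).  Check: 513²=263169, 257·32²=263168, difference 1.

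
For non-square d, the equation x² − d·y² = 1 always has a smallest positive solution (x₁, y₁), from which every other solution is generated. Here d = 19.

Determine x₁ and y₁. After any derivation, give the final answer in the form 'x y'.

170 39

√19 → a₀=4, period (2,1,3,1,2,8); ℓ=6 even so k=5
k=0  a_k=4  p_k/q_k = 4/1
k=1  a_k=2  p_k/q_k = 9/2
k=2  a_k=1  p_k/q_k = 13/3
…
k=4  a_k=1  p_k/q_k = 61/14
k=5  a_k=2  p_k/q_k = 170/39
→ (170, 39).  Check: 170²=28900, 19·39²=28899, difference 1.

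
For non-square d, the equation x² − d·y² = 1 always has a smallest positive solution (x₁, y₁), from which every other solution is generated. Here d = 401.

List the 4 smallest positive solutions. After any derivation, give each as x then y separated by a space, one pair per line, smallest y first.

801 40
1283201 64080
2055687201 102656120
3293209612801 164455040160

[20; 40] for √401; ℓ=1 ⇒ convergent index 1
a_0=20:  p_0=20·1+0=20,  q_0=20·0+1=1
a_1=40:  p_1=40·20+1=801,  q_1=40·1+0=40
→ (801, 40).  Check: 801²=641601, 401·40²=641600, difference 1.
k=2:  x_2 = 801·801+401·40·40 = 1283201,  y_2 = 801·40+40·801 = 64080
k=3:  x_3 = 801·1283201+401·40·64080 = 2055687201,  y_3 = 801·64080+40·1283201 = 102656120
k=4:  x_4 = 801·2055687201+401·40·102656120 = 3293209612801,  y_4 = 801·102656120+40·2055687201 = 164455040160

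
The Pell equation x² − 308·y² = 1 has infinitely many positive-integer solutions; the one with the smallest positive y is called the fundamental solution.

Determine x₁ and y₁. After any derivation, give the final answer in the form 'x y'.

351 20

[17; 1,1,4,1,1,34] for √308; ℓ=6 ⇒ convergent index 5
k=0  a_k=17  p_k/q_k = 17/1
k=1  a_k=1  p_k/q_k = 18/1
k=2  a_k=1  p_k/q_k = 35/2
…
k=4  a_k=1  p_k/q_k = 193/11
k=5  a_k=1  p_k/q_k = 351/20
(x₁, y₁) = (351, 20);  351² − 308·20² = 1 ✓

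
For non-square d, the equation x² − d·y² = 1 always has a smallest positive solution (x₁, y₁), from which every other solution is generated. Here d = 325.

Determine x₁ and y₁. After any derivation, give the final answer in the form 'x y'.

[18; 36] for √325; ℓ=1 ⇒ convergent index 1
a_0=18:  p_0=18·1+0=18,  q_0=18·0+1=1
a_1=36:  p_1=36·18+1=649,  q_1=36·1+0=36
fundamental: x₁=649, y₁=36  (since 421201 − 325·1296 = 1)

649 36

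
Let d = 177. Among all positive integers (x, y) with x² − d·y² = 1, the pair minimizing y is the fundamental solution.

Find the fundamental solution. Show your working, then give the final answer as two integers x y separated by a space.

√177 → a₀=13, period (3,3,2,8,2,3,3,26); ℓ=8 even so k=7
a_0=13:  p_0=13·1+0=13,  q_0=13·0+1=1
…
a_6=3:  p_6=3·5468+2581=18985,  q_6=3·411+194=1427
a_7=3:  p_7=3·18985+5468=62423,  q_7=3·1427+411=4692
(x₁, y₁) = (62423, 4692);  62423² − 177·4692² = 1 ✓

62423 4692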